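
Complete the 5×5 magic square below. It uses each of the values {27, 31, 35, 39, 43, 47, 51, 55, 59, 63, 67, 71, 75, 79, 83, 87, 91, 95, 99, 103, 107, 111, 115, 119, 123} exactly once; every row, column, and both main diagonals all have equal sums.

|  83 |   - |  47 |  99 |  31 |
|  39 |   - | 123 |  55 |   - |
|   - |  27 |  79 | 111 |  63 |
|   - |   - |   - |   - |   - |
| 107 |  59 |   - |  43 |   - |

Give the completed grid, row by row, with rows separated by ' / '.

83 115 47 99 31 / 39 71 123 55 87 / 95 27 79 111 63 / 51 103 35 67 119 / 107 59 91 43 75

The 25 entries sum to 1875, so each line sums to 1875/5 = 375.
From row 1, 375 − (83 + 47 + 99 + 31) gives (1,2) = 115.
From row 3, 375 − (27 + 79 + 111 + 63) gives (3,1) = 95.
From column 1, 375 − (83 + 39 + 95 + 107) gives (4,1) = 51.
From column 4, 375 − (99 + 55 + 111 + 43) gives (4,4) = 67.
Anti-diagonal needs 375; the known cells sum to 272, so (4,2) = 103.
The remaining cell in column 2 is (2,2) = 375 − 304 = 71.
Main diagonal: 83 + 71 + 79 + 67 + ? = 375, so (5,5) = 75.
Row 2 needs 375; the known cells sum to 288, so (2,5) = 87.
Using row 5: 107 + 59 + 43 + 75 + ? → (5,3) = 375 − 284 = 91.
Column 3: 47 + 123 + 79 + 91 + ? = 375, so (4,3) = 35.
Column 5 needs 375; the known cells sum to 256, so (4,5) = 119.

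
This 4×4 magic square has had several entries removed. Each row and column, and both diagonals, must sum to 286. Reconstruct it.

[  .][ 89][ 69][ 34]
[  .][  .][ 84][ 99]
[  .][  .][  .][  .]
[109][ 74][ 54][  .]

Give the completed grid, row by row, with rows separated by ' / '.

94 89 69 34 / 39 64 84 99 / 44 59 79 104 / 109 74 54 49

Row 1 must total 286; the given cells sum to 192, so (1,1) = 94.
Using row 4: 109 + 74 + 54 + ? → (4,4) = 286 − 237 = 49.
Using column 3: 69 + 84 + 54 + ? → (3,3) = 286 − 207 = 79.
Column 4 needs 286; the known cells sum to 182, so (3,4) = 104.
The remaining cell in main diagonal is (2,2) = 286 − 222 = 64.
The remaining cell in anti-diagonal is (3,2) = 286 − 227 = 59.
Using row 2: 64 + 84 + 99 + ? → (2,1) = 286 − 247 = 39.
Row 3 needs 286; the known cells sum to 242, so (3,1) = 44.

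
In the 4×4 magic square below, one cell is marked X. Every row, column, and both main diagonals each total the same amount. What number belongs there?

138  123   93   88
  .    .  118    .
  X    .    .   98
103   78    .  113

Row 1 is complete and sums to 442; that is the magic constant.
Row 4 needs 442; the known cells sum to 294, so (4,3) = 148.
From column 3, 442 − (93 + 118 + 148) gives (3,3) = 83.
From column 4, 442 − (88 + 98 + 113) gives (2,4) = 143.
Using main diagonal: 138 + 83 + 113 + ? → (2,2) = 442 − 334 = 108.
Anti-diagonal: 88 + 118 + 103 + ? = 442, so (3,2) = 133.
The remaining cell in row 2 is (2,1) = 442 − 369 = 73.
Row 3 needs 442; the known cells sum to 314, so (3,1) = 128.

128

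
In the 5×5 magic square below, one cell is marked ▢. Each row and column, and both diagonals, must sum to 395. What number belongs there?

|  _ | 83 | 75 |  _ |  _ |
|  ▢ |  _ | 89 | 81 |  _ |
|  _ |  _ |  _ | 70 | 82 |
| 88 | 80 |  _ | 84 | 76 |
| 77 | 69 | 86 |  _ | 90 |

The remaining cell in row 4 is (4,3) = 395 − 328 = 67.
The remaining cell in row 5 is (5,4) = 395 − 322 = 73.
The remaining cell in column 3 is (3,3) = 395 − 317 = 78.
Column 4: 81 + 70 + 84 + 73 + ? = 395, so (1,4) = 87.
Anti-diagonal needs 395; the known cells sum to 316, so (1,5) = 79.
Row 1 needs 395; the known cells sum to 324, so (1,1) = 71.
Column 5 must total 395; the given cells sum to 327, so (2,5) = 68.
Main diagonal: 71 + 78 + 84 + 90 + ? = 395, so (2,2) = 72.
Row 2 must total 395; the given cells sum to 310, so (2,1) = 85.

85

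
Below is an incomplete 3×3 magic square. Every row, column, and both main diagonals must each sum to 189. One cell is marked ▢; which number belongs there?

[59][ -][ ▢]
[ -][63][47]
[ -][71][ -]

75

Using row 2: 63 + 47 + ? → (2,1) = 189 − 110 = 79.
The remaining cell in column 1 is (3,1) = 189 − 138 = 51.
Column 2: 63 + 71 + ? = 189, so (1,2) = 55.
Main diagonal must total 189; the given cells sum to 122, so (3,3) = 67.
The remaining cell in anti-diagonal is (1,3) = 189 − 114 = 75.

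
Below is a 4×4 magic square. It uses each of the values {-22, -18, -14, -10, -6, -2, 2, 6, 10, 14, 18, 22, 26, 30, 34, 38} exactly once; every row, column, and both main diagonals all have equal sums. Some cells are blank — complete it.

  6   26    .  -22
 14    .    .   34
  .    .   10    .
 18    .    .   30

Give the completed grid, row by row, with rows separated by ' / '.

The 16 entries sum to 128, so each line sums to 128/4 = 32.
Row 1 must total 32; the given cells sum to 10, so (1,3) = 22.
The remaining cell in column 1 is (3,1) = 32 − 38 = -6.
From column 4, 32 − (-22 + 34 + 30) gives (3,4) = -10.
Main diagonal needs 32; the known cells sum to 46, so (2,2) = -14.
Row 2 must total 32; the given cells sum to 34, so (2,3) = -2.
Row 3 needs 32; the known cells sum to -6, so (3,2) = 38.
Column 2 needs 32; the known cells sum to 50, so (4,2) = -18.
Column 3 must total 32; the given cells sum to 30, so (4,3) = 2.

6 26 22 -22 / 14 -14 -2 34 / -6 38 10 -10 / 18 -18 2 30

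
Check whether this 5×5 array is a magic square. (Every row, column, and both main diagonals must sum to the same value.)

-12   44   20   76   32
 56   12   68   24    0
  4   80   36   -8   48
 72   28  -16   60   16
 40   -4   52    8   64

Yes

Row 1: -12 + 44 + 20 + 76 + 32 = 160.
Row 2: 56 + 12 + 68 + 24 + 0 = 160.
Row 3: 4 + 80 + 36 + (-8) + 48 = 160.
Row 4: 72 + 28 + (-16) + 60 + 16 = 160.
Row 5: 40 + (-4) + 52 + 8 + 64 = 160.
Column 1: -12 + 56 + 4 + 72 + 40 = 160.
Column 2: 44 + 12 + 80 + 28 + (-4) = 160.
Column 3: 20 + 68 + 36 + (-16) + 52 = 160.
Column 4: 76 + 24 + (-8) + 60 + 8 = 160.
Column 5: 32 + 0 + 48 + 16 + 64 = 160.
Main diagonal: -12 + 12 + 36 + 60 + 64 = 160.
Anti-diagonal: 32 + 24 + 36 + 28 + 40 = 160.
All lines sum to 160.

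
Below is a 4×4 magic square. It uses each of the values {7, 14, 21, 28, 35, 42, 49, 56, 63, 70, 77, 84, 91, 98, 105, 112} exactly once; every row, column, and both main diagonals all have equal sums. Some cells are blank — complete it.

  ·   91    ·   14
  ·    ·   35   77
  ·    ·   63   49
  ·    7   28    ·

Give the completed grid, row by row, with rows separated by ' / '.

21 91 112 14 / 70 56 35 77 / 42 84 63 49 / 105 7 28 98

The 16 entries sum to 952, so each line sums to 952/4 = 238.
The remaining cell in column 3 is (1,3) = 238 − 126 = 112.
From column 4, 238 − (14 + 77 + 49) gives (4,4) = 98.
Using row 1: 91 + 112 + 14 + ? → (1,1) = 238 − 217 = 21.
Row 4 needs 238; the known cells sum to 133, so (4,1) = 105.
The remaining cell in main diagonal is (2,2) = 238 − 182 = 56.
Anti-diagonal: 14 + 35 + 105 + ? = 238, so (3,2) = 84.
Row 2 needs 238; the known cells sum to 168, so (2,1) = 70.
From row 3, 238 − (84 + 63 + 49) gives (3,1) = 42.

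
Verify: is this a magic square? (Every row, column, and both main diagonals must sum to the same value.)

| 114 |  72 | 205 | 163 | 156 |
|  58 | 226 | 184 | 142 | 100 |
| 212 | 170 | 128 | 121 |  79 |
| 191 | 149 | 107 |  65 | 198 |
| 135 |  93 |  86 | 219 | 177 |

Yes

Row 1: 114 + 72 + 205 + 163 + 156 = 710.
Row 2: 58 + 226 + 184 + 142 + 100 = 710.
Row 3: 212 + 170 + 128 + 121 + 79 = 710.
Row 4: 191 + 149 + 107 + 65 + 198 = 710.
Row 5: 135 + 93 + 86 + 219 + 177 = 710.
Column 1: 114 + 58 + 212 + 191 + 135 = 710.
Column 2: 72 + 226 + 170 + 149 + 93 = 710.
Column 3: 205 + 184 + 128 + 107 + 86 = 710.
Column 4: 163 + 142 + 121 + 65 + 219 = 710.
Column 5: 156 + 100 + 79 + 198 + 177 = 710.
Main diagonal: 114 + 226 + 128 + 65 + 177 = 710.
Anti-diagonal: 156 + 142 + 128 + 149 + 135 = 710.
All lines sum to 710.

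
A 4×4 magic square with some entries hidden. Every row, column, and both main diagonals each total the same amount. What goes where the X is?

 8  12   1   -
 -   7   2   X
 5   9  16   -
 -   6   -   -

Column 2 is complete and sums to 34; that is the magic constant.
Using row 1: 8 + 12 + 1 + ? → (1,4) = 34 − 21 = 13.
Using row 3: 5 + 9 + 16 + ? → (3,4) = 34 − 30 = 4.
Using column 3: 1 + 2 + 16 + ? → (4,3) = 34 − 19 = 15.
From main diagonal, 34 − (8 + 7 + 16) gives (4,4) = 3.
Anti-diagonal must total 34; the given cells sum to 24, so (4,1) = 10.
Using column 1: 8 + 5 + 10 + ? → (2,1) = 34 − 23 = 11.
Using column 4: 13 + 4 + 3 + ? → (2,4) = 34 − 20 = 14.

14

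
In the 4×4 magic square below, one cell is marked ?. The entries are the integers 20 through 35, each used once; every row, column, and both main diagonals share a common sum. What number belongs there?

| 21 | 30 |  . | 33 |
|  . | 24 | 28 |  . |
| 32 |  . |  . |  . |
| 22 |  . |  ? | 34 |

The entries are 20 through 35, which sum to 440, so each line sums to 440/4 = 110.
Row 1: 21 + 30 + 33 + ? = 110, so (1,3) = 26.
Column 1: 21 + 32 + 22 + ? = 110, so (2,1) = 35.
Main diagonal must total 110; the given cells sum to 79, so (3,3) = 31.
Anti-diagonal needs 110; the known cells sum to 83, so (3,2) = 27.
Using row 2: 35 + 24 + 28 + ? → (2,4) = 110 − 87 = 23.
Using row 3: 32 + 27 + 31 + ? → (3,4) = 110 − 90 = 20.
Column 2: 30 + 24 + 27 + ? = 110, so (4,2) = 29.
Column 3 needs 110; the known cells sum to 85, so (4,3) = 25.

25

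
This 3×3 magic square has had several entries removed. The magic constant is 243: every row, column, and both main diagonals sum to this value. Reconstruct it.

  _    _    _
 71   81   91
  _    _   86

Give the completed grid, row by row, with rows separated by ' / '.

The remaining cell in column 3 is (1,3) = 243 − 177 = 66.
Using main diagonal: 81 + 86 + ? → (1,1) = 243 − 167 = 76.
Anti-diagonal: 66 + 81 + ? = 243, so (3,1) = 96.
The remaining cell in row 1 is (1,2) = 243 − 142 = 101.
The remaining cell in row 3 is (3,2) = 243 − 182 = 61.

76 101 66 / 71 81 91 / 96 61 86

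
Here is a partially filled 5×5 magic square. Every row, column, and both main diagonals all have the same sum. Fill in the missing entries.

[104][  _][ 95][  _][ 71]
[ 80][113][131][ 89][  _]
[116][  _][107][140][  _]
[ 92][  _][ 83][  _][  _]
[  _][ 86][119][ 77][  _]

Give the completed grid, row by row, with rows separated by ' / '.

Column 3 is already complete: 95 + 131 + 107 + 83 + 119 = 535, so that is the magic constant.
Row 2 must total 535; the given cells sum to 413, so (2,5) = 122.
Column 1 needs 535; the known cells sum to 392, so (5,1) = 143.
Using anti-diagonal: 71 + 89 + 107 + 143 + ? → (4,2) = 535 − 410 = 125.
Row 5 needs 535; the known cells sum to 425, so (5,5) = 110.
From main diagonal, 535 − (104 + 113 + 107 + 110) gives (4,4) = 101.
From row 4, 535 − (92 + 125 + 83 + 101) gives (4,5) = 134.
The remaining cell in column 4 is (1,4) = 535 − 407 = 128.
Column 5: 71 + 122 + 134 + 110 + ? = 535, so (3,5) = 98.
The remaining cell in row 1 is (1,2) = 535 − 398 = 137.
Row 3: 116 + 107 + 140 + 98 + ? = 535, so (3,2) = 74.

104 137 95 128 71 / 80 113 131 89 122 / 116 74 107 140 98 / 92 125 83 101 134 / 143 86 119 77 110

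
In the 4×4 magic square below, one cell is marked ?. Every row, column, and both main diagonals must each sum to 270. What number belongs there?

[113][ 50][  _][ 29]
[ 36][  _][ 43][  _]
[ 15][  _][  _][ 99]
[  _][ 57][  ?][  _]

85

Row 1 must total 270; the given cells sum to 192, so (1,3) = 78.
Column 1: 113 + 36 + 15 + ? = 270, so (4,1) = 106.
Anti-diagonal must total 270; the given cells sum to 178, so (3,2) = 92.
Row 3 needs 270; the known cells sum to 206, so (3,3) = 64.
Using column 2: 50 + 92 + 57 + ? → (2,2) = 270 − 199 = 71.
From column 3, 270 − (78 + 43 + 64) gives (4,3) = 85.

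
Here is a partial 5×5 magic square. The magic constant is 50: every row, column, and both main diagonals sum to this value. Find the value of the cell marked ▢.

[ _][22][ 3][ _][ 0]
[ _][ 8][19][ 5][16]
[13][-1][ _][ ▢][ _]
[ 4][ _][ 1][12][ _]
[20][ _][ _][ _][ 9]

Row 2 must total 50; the given cells sum to 48, so (2,1) = 2.
Column 1 needs 50; the known cells sum to 39, so (1,1) = 11.
The remaining cell in main diagonal is (3,3) = 50 − 40 = 10.
The remaining cell in anti-diagonal is (4,2) = 50 − 35 = 15.
From row 1, 50 − (11 + 22 + 3 + 0) gives (1,4) = 14.
The remaining cell in row 4 is (4,5) = 50 − 32 = 18.
From column 2, 50 − (22 + 8 + (-1) + 15) gives (5,2) = 6.
Column 3: 3 + 19 + 10 + 1 + ? = 50, so (5,3) = 17.
Column 5: 0 + 16 + 18 + 9 + ? = 50, so (3,5) = 7.
Row 3 needs 50; the known cells sum to 29, so (3,4) = 21.

21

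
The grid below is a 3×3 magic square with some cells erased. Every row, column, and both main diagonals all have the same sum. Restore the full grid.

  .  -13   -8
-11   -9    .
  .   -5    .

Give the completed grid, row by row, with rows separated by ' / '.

-6 -13 -8 / -11 -9 -7 / -10 -5 -12

Column 2 is already complete: -13 + -9 + -5 = -27, so that is the magic constant.
The remaining cell in row 1 is (1,1) = -27 − (-21) = -6.
Row 2 must total -27; the given cells sum to -20, so (2,3) = -7.
Column 1 needs -27; the known cells sum to -17, so (3,1) = -10.
Using column 3: -8 + (-7) + ? → (3,3) = -27 − (-15) = -12.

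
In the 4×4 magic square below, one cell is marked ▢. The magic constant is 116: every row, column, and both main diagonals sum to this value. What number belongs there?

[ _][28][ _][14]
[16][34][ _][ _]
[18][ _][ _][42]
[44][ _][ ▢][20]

30

The remaining cell in column 1 is (1,1) = 116 − 78 = 38.
Column 4 needs 116; the known cells sum to 76, so (2,4) = 40.
The remaining cell in main diagonal is (3,3) = 116 − 92 = 24.
From row 1, 116 − (38 + 28 + 14) gives (1,3) = 36.
Row 2 needs 116; the known cells sum to 90, so (2,3) = 26.
Row 3: 18 + 24 + 42 + ? = 116, so (3,2) = 32.
From column 2, 116 − (28 + 34 + 32) gives (4,2) = 22.
From column 3, 116 − (36 + 26 + 24) gives (4,3) = 30.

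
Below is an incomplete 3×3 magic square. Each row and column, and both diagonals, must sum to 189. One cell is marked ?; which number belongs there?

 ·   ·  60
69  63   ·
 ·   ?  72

Row 2: 69 + 63 + ? = 189, so (2,3) = 57.
Main diagonal needs 189; the known cells sum to 135, so (1,1) = 54.
Anti-diagonal: 60 + 63 + ? = 189, so (3,1) = 66.
From row 1, 189 − (54 + 60) gives (1,2) = 75.
Row 3: 66 + 72 + ? = 189, so (3,2) = 51.

51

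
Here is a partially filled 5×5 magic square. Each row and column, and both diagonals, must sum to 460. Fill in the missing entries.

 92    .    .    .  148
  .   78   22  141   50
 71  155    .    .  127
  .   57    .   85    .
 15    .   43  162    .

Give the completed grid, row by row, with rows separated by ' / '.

92 36 120 64 148 / 169 78 22 141 50 / 71 155 99 8 127 / 113 57 176 85 29 / 15 134 43 162 106

Row 2: 78 + 22 + 141 + 50 + ? = 460, so (2,1) = 169.
Column 1 must total 460; the given cells sum to 347, so (4,1) = 113.
Anti-diagonal must total 460; the given cells sum to 361, so (3,3) = 99.
Row 3 needs 460; the known cells sum to 452, so (3,4) = 8.
Column 4 needs 460; the known cells sum to 396, so (1,4) = 64.
Main diagonal: 92 + 78 + 99 + 85 + ? = 460, so (5,5) = 106.
From row 5, 460 − (15 + 43 + 162 + 106) gives (5,2) = 134.
Column 2 needs 460; the known cells sum to 424, so (1,2) = 36.
Using column 5: 148 + 50 + 127 + 106 + ? → (4,5) = 460 − 431 = 29.
Row 1 needs 460; the known cells sum to 340, so (1,3) = 120.
Row 4 must total 460; the given cells sum to 284, so (4,3) = 176.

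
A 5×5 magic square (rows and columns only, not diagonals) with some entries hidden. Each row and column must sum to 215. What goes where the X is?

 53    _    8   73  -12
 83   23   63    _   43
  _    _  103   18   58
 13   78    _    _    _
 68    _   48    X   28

88

Row 1: 53 + 8 + 73 + (-12) + ? = 215, so (1,2) = 93.
Row 2 must total 215; the given cells sum to 212, so (2,4) = 3.
From column 1, 215 − (53 + 83 + 13 + 68) gives (3,1) = -2.
Column 3 must total 215; the given cells sum to 222, so (4,3) = -7.
The remaining cell in column 5 is (4,5) = 215 − 117 = 98.
Row 3: -2 + 103 + 18 + 58 + ? = 215, so (3,2) = 38.
Using row 4: 13 + 78 + (-7) + 98 + ? → (4,4) = 215 − 182 = 33.
The remaining cell in column 2 is (5,2) = 215 − 232 = -17.
Column 4: 73 + 3 + 18 + 33 + ? = 215, so (5,4) = 88.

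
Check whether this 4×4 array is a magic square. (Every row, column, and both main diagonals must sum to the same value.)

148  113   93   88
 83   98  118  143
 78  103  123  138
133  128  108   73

Yes

Row 1: 148 + 113 + 93 + 88 = 442.
Row 2: 83 + 98 + 118 + 143 = 442.
Row 3: 78 + 103 + 123 + 138 = 442.
Row 4: 133 + 128 + 108 + 73 = 442.
Column 1: 148 + 83 + 78 + 133 = 442.
Column 2: 113 + 98 + 103 + 128 = 442.
Column 3: 93 + 118 + 123 + 108 = 442.
Column 4: 88 + 143 + 138 + 73 = 442.
Main diagonal: 148 + 98 + 123 + 73 = 442.
Anti-diagonal: 88 + 118 + 103 + 133 = 442.
All lines sum to 442.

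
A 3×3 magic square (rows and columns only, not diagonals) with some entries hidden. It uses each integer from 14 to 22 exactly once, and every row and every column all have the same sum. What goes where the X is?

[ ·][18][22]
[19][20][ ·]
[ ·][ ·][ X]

17

The entries are 14 through 22, which sum to 162, so each line sums to 162/3 = 54.
The remaining cell in row 1 is (1,1) = 54 − 40 = 14.
Using row 2: 19 + 20 + ? → (2,3) = 54 − 39 = 15.
From column 1, 54 − (14 + 19) gives (3,1) = 21.
The remaining cell in column 2 is (3,2) = 54 − 38 = 16.
The remaining cell in column 3 is (3,3) = 54 − 37 = 17.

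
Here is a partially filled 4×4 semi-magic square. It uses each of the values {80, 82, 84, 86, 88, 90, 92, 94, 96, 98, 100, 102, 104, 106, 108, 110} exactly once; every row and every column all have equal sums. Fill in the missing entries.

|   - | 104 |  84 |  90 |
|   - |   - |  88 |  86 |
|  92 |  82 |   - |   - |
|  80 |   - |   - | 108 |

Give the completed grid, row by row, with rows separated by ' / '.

The 16 entries sum to 1520, so each line sums to 1520/4 = 380.
The remaining cell in row 1 is (1,1) = 380 − 278 = 102.
Column 1 must total 380; the given cells sum to 274, so (2,1) = 106.
Column 4 needs 380; the known cells sum to 284, so (3,4) = 96.
Using row 2: 106 + 88 + 86 + ? → (2,2) = 380 − 280 = 100.
Row 3 must total 380; the given cells sum to 270, so (3,3) = 110.
Column 2 must total 380; the given cells sum to 286, so (4,2) = 94.
Column 3 needs 380; the known cells sum to 282, so (4,3) = 98.

102 104 84 90 / 106 100 88 86 / 92 82 110 96 / 80 94 98 108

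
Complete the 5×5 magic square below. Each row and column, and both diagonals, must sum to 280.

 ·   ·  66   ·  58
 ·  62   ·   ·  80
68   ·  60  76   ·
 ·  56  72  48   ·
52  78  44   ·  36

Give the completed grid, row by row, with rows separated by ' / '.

Using row 5: 52 + 78 + 44 + 36 + ? → (5,4) = 280 − 210 = 70.
Using column 3: 66 + 60 + 72 + 44 + ? → (2,3) = 280 − 242 = 38.
Main diagonal: 62 + 60 + 48 + 36 + ? = 280, so (1,1) = 74.
Anti-diagonal: 58 + 60 + 56 + 52 + ? = 280, so (2,4) = 54.
From row 2, 280 − (62 + 38 + 54 + 80) gives (2,1) = 46.
Column 1 must total 280; the given cells sum to 240, so (4,1) = 40.
Column 4 must total 280; the given cells sum to 248, so (1,4) = 32.
The remaining cell in row 1 is (1,2) = 280 − 230 = 50.
Row 4 needs 280; the known cells sum to 216, so (4,5) = 64.
From column 2, 280 − (50 + 62 + 56 + 78) gives (3,2) = 34.
Column 5 must total 280; the given cells sum to 238, so (3,5) = 42.

74 50 66 32 58 / 46 62 38 54 80 / 68 34 60 76 42 / 40 56 72 48 64 / 52 78 44 70 36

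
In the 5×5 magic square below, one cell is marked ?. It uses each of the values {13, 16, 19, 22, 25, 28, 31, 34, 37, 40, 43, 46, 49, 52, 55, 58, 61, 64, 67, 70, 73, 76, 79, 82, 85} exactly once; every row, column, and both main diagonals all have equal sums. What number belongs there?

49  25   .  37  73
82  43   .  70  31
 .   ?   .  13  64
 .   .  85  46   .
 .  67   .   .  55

The 25 entries sum to 1225, so each line sums to 1225/5 = 245.
Row 1 needs 245; the known cells sum to 184, so (1,3) = 61.
The remaining cell in row 2 is (2,3) = 245 − 226 = 19.
Using column 4: 37 + 70 + 13 + 46 + ? → (5,4) = 245 − 166 = 79.
Using column 5: 73 + 31 + 64 + 55 + ? → (4,5) = 245 − 223 = 22.
From main diagonal, 245 − (49 + 43 + 46 + 55) gives (3,3) = 52.
Column 3 needs 245; the known cells sum to 217, so (5,3) = 28.
Using row 5: 67 + 28 + 79 + 55 + ? → (5,1) = 245 − 229 = 16.
From anti-diagonal, 245 − (73 + 70 + 52 + 16) gives (4,2) = 34.
Row 4: 34 + 85 + 46 + 22 + ? = 245, so (4,1) = 58.
The remaining cell in column 1 is (3,1) = 245 − 205 = 40.
Column 2 must total 245; the given cells sum to 169, so (3,2) = 76.

76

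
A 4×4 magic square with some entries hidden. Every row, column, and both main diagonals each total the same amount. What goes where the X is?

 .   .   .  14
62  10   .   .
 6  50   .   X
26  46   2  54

Row 4 is complete and sums to 128; that is the magic constant.
The remaining cell in column 1 is (1,1) = 128 − 94 = 34.
Column 2: 10 + 50 + 46 + ? = 128, so (1,2) = 22.
Using main diagonal: 34 + 10 + 54 + ? → (3,3) = 128 − 98 = 30.
Using anti-diagonal: 14 + 50 + 26 + ? → (2,3) = 128 − 90 = 38.
Row 1 must total 128; the given cells sum to 70, so (1,3) = 58.
Row 2: 62 + 10 + 38 + ? = 128, so (2,4) = 18.
From row 3, 128 − (6 + 50 + 30) gives (3,4) = 42.

42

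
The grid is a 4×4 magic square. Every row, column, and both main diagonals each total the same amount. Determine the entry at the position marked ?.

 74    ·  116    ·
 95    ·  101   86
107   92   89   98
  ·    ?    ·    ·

Row 3 is complete and sums to 386; that is the magic constant.
The remaining cell in row 2 is (2,2) = 386 − 282 = 104.
Column 1 needs 386; the known cells sum to 276, so (4,1) = 110.
Column 3 needs 386; the known cells sum to 306, so (4,3) = 80.
Main diagonal: 74 + 104 + 89 + ? = 386, so (4,4) = 119.
From anti-diagonal, 386 − (101 + 92 + 110) gives (1,4) = 83.
Row 1 must total 386; the given cells sum to 273, so (1,2) = 113.
Row 4: 110 + 80 + 119 + ? = 386, so (4,2) = 77.

77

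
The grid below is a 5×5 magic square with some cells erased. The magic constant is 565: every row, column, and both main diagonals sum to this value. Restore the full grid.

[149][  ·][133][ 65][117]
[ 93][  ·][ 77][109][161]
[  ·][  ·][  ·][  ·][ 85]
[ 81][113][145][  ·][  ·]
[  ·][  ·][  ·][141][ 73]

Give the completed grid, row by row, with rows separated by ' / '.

149 101 133 65 117 / 93 125 77 109 161 / 137 69 121 153 85 / 81 113 145 97 129 / 105 157 89 141 73

Row 1 must total 565; the given cells sum to 464, so (1,2) = 101.
Row 2: 93 + 77 + 109 + 161 + ? = 565, so (2,2) = 125.
Using column 5: 117 + 161 + 85 + 73 + ? → (4,5) = 565 − 436 = 129.
From row 4, 565 − (81 + 113 + 145 + 129) gives (4,4) = 97.
The remaining cell in column 4 is (3,4) = 565 − 412 = 153.
Main diagonal must total 565; the given cells sum to 444, so (3,3) = 121.
Anti-diagonal must total 565; the given cells sum to 460, so (5,1) = 105.
Column 1 must total 565; the given cells sum to 428, so (3,1) = 137.
Column 3 must total 565; the given cells sum to 476, so (5,3) = 89.
Row 3: 137 + 121 + 153 + 85 + ? = 565, so (3,2) = 69.
Row 5 needs 565; the known cells sum to 408, so (5,2) = 157.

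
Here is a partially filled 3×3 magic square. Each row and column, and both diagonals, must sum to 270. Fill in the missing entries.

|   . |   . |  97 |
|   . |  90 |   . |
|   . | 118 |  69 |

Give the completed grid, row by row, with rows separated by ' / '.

From row 3, 270 − (118 + 69) gives (3,1) = 83.
Using column 2: 90 + 118 + ? → (1,2) = 270 − 208 = 62.
Column 3: 97 + 69 + ? = 270, so (2,3) = 104.
Main diagonal must total 270; the given cells sum to 159, so (1,1) = 111.
Row 2: 90 + 104 + ? = 270, so (2,1) = 76.

111 62 97 / 76 90 104 / 83 118 69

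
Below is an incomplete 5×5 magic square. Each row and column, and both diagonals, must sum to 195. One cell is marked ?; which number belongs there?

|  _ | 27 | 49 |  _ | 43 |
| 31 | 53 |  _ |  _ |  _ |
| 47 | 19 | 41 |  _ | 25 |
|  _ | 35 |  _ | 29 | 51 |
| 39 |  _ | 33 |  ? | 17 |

Row 3 must total 195; the given cells sum to 132, so (3,4) = 63.
Column 2: 27 + 53 + 19 + 35 + ? = 195, so (5,2) = 61.
Column 5 must total 195; the given cells sum to 136, so (2,5) = 59.
Using main diagonal: 53 + 41 + 29 + 17 + ? → (1,1) = 195 − 140 = 55.
Using anti-diagonal: 43 + 41 + 35 + 39 + ? → (2,4) = 195 − 158 = 37.
Row 1: 55 + 27 + 49 + 43 + ? = 195, so (1,4) = 21.
Using row 2: 31 + 53 + 37 + 59 + ? → (2,3) = 195 − 180 = 15.
Row 5: 39 + 61 + 33 + 17 + ? = 195, so (5,4) = 45.

45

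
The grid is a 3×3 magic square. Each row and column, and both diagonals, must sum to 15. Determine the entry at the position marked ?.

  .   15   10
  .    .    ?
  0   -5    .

-15

Row 1: 15 + 10 + ? = 15, so (1,1) = -10.
Row 3: 0 + (-5) + ? = 15, so (3,3) = 20.
Using column 1: -10 + 0 + ? → (2,1) = 15 − (-10) = 25.
Column 2: 15 + (-5) + ? = 15, so (2,2) = 5.
Column 3 must total 15; the given cells sum to 30, so (2,3) = -15.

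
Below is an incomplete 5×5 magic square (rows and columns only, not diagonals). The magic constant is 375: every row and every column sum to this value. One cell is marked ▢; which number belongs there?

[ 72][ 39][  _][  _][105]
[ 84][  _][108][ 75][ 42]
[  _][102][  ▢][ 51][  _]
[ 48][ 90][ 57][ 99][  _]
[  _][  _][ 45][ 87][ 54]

69

From row 2, 375 − (84 + 108 + 75 + 42) gives (2,2) = 66.
From row 4, 375 − (48 + 90 + 57 + 99) gives (4,5) = 81.
Column 2: 39 + 66 + 102 + 90 + ? = 375, so (5,2) = 78.
Column 4 needs 375; the known cells sum to 312, so (1,4) = 63.
Using column 5: 105 + 42 + 81 + 54 + ? → (3,5) = 375 − 282 = 93.
From row 1, 375 − (72 + 39 + 63 + 105) gives (1,3) = 96.
The remaining cell in row 5 is (5,1) = 375 − 264 = 111.
Column 1: 72 + 84 + 48 + 111 + ? = 375, so (3,1) = 60.
Column 3: 96 + 108 + 57 + 45 + ? = 375, so (3,3) = 69.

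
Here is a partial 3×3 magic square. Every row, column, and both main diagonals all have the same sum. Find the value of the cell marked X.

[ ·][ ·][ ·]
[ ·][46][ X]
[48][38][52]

Row 3 is complete and sums to 138; that is the magic constant.
Using column 2: 46 + 38 + ? → (1,2) = 138 − 84 = 54.
Main diagonal: 46 + 52 + ? = 138, so (1,1) = 40.
Anti-diagonal needs 138; the known cells sum to 94, so (1,3) = 44.
Using column 1: 40 + 48 + ? → (2,1) = 138 − 88 = 50.
The remaining cell in column 3 is (2,3) = 138 − 96 = 42.

42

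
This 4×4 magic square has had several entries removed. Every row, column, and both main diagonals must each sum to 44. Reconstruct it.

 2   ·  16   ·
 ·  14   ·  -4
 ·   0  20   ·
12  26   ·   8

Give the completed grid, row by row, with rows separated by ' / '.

From row 4, 44 − (12 + 26 + 8) gives (4,3) = -2.
Column 2 must total 44; the given cells sum to 40, so (1,2) = 4.
From column 3, 44 − (16 + 20 + (-2)) gives (2,3) = 10.
Anti-diagonal must total 44; the given cells sum to 22, so (1,4) = 22.
Row 2 must total 44; the given cells sum to 20, so (2,1) = 24.
The remaining cell in column 1 is (3,1) = 44 − 38 = 6.
From column 4, 44 − (22 + (-4) + 8) gives (3,4) = 18.

2 4 16 22 / 24 14 10 -4 / 6 0 20 18 / 12 26 -2 8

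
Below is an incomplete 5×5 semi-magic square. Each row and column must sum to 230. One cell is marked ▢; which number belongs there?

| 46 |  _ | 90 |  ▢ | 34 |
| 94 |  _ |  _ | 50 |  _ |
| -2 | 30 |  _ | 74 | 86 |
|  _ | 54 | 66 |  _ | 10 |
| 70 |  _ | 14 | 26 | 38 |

2

Using row 3: -2 + 30 + 74 + 86 + ? → (3,3) = 230 − 188 = 42.
Row 5 must total 230; the given cells sum to 148, so (5,2) = 82.
The remaining cell in column 1 is (4,1) = 230 − 208 = 22.
Column 3 must total 230; the given cells sum to 212, so (2,3) = 18.
Column 5: 34 + 86 + 10 + 38 + ? = 230, so (2,5) = 62.
Row 2 must total 230; the given cells sum to 224, so (2,2) = 6.
Row 4: 22 + 54 + 66 + 10 + ? = 230, so (4,4) = 78.
Column 2 must total 230; the given cells sum to 172, so (1,2) = 58.
From column 4, 230 − (50 + 74 + 78 + 26) gives (1,4) = 2.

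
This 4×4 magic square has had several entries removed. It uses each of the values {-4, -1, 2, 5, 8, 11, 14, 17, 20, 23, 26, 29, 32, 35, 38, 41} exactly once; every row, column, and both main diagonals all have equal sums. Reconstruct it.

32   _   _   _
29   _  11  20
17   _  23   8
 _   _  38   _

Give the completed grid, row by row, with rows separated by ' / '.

The 16 entries sum to 296, so each line sums to 296/4 = 74.
From row 2, 74 − (29 + 11 + 20) gives (2,2) = 14.
Row 3: 17 + 23 + 8 + ? = 74, so (3,2) = 26.
Column 1 needs 74; the known cells sum to 78, so (4,1) = -4.
Column 3 needs 74; the known cells sum to 72, so (1,3) = 2.
Main diagonal needs 74; the known cells sum to 69, so (4,4) = 5.
From anti-diagonal, 74 − (11 + 26 + (-4)) gives (1,4) = 41.
Using row 1: 32 + 2 + 41 + ? → (1,2) = 74 − 75 = -1.
Using row 4: -4 + 38 + 5 + ? → (4,2) = 74 − 39 = 35.

32 -1 2 41 / 29 14 11 20 / 17 26 23 8 / -4 35 38 5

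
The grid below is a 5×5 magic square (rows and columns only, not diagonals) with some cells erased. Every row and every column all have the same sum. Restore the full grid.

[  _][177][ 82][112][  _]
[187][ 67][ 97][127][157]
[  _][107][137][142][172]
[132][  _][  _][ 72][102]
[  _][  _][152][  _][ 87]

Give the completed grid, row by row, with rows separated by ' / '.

Row 2 is already complete: 187 + 67 + 97 + 127 + 157 = 635, so that is the magic constant.
The remaining cell in row 3 is (3,1) = 635 − 558 = 77.
Column 3: 82 + 97 + 137 + 152 + ? = 635, so (4,3) = 167.
The remaining cell in column 4 is (5,4) = 635 − 453 = 182.
Column 5 must total 635; the given cells sum to 518, so (1,5) = 117.
From row 1, 635 − (177 + 82 + 112 + 117) gives (1,1) = 147.
From row 4, 635 − (132 + 167 + 72 + 102) gives (4,2) = 162.
Column 1: 147 + 187 + 77 + 132 + ? = 635, so (5,1) = 92.
From column 2, 635 − (177 + 67 + 107 + 162) gives (5,2) = 122.

147 177 82 112 117 / 187 67 97 127 157 / 77 107 137 142 172 / 132 162 167 72 102 / 92 122 152 182 87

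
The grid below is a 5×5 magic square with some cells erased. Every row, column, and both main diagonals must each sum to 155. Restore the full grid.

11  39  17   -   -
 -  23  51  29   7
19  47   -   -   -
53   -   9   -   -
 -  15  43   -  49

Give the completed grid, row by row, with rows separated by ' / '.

The remaining cell in row 2 is (2,1) = 155 − 110 = 45.
The remaining cell in column 1 is (5,1) = 155 − 128 = 27.
Using column 2: 39 + 23 + 47 + 15 + ? → (4,2) = 155 − 124 = 31.
The remaining cell in column 3 is (3,3) = 155 − 120 = 35.
Main diagonal: 11 + 23 + 35 + 49 + ? = 155, so (4,4) = 37.
The remaining cell in anti-diagonal is (1,5) = 155 − 122 = 33.
The remaining cell in row 1 is (1,4) = 155 − 100 = 55.
Using row 4: 53 + 31 + 9 + 37 + ? → (4,5) = 155 − 130 = 25.
The remaining cell in row 5 is (5,4) = 155 − 134 = 21.
From column 4, 155 − (55 + 29 + 37 + 21) gives (3,4) = 13.
Column 5 must total 155; the given cells sum to 114, so (3,5) = 41.

11 39 17 55 33 / 45 23 51 29 7 / 19 47 35 13 41 / 53 31 9 37 25 / 27 15 43 21 49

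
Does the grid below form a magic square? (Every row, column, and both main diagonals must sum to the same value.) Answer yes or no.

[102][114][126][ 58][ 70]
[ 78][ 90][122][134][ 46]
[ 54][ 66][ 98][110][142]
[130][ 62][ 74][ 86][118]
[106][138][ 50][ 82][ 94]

Yes

Row 1: 102 + 114 + 126 + 58 + 70 = 470.
Row 2: 78 + 90 + 122 + 134 + 46 = 470.
Row 3: 54 + 66 + 98 + 110 + 142 = 470.
Row 4: 130 + 62 + 74 + 86 + 118 = 470.
Row 5: 106 + 138 + 50 + 82 + 94 = 470.
Column 1: 102 + 78 + 54 + 130 + 106 = 470.
Column 2: 114 + 90 + 66 + 62 + 138 = 470.
Column 3: 126 + 122 + 98 + 74 + 50 = 470.
Column 4: 58 + 134 + 110 + 86 + 82 = 470.
Column 5: 70 + 46 + 142 + 118 + 94 = 470.
Main diagonal: 102 + 90 + 98 + 86 + 94 = 470.
Anti-diagonal: 70 + 134 + 98 + 62 + 106 = 470.
All lines sum to 470.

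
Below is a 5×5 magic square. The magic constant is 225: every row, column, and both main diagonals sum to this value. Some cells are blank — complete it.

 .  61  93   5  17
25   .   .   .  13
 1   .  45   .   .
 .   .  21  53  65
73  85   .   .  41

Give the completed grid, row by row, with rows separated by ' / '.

From row 1, 225 − (61 + 93 + 5 + 17) gives (1,1) = 49.
Column 1 must total 225; the given cells sum to 148, so (4,1) = 77.
Column 5 must total 225; the given cells sum to 136, so (3,5) = 89.
The remaining cell in main diagonal is (2,2) = 225 − 188 = 37.
Row 4 must total 225; the given cells sum to 216, so (4,2) = 9.
Using column 2: 61 + 37 + 9 + 85 + ? → (3,2) = 225 − 192 = 33.
The remaining cell in anti-diagonal is (2,4) = 225 − 144 = 81.
Using row 2: 25 + 37 + 81 + 13 + ? → (2,3) = 225 − 156 = 69.
From row 3, 225 − (1 + 33 + 45 + 89) gives (3,4) = 57.
From column 3, 225 − (93 + 69 + 45 + 21) gives (5,3) = -3.
From column 4, 225 − (5 + 81 + 57 + 53) gives (5,4) = 29.

49 61 93 5 17 / 25 37 69 81 13 / 1 33 45 57 89 / 77 9 21 53 65 / 73 85 -3 29 41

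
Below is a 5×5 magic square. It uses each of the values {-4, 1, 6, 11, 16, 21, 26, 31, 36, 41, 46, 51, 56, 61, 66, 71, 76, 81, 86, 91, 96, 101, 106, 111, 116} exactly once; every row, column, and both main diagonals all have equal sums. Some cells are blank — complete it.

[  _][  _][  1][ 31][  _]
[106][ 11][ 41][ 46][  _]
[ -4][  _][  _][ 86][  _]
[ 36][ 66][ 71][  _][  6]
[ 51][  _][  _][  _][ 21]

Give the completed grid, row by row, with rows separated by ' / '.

91 96 1 31 61 / 106 11 41 46 76 / -4 26 56 86 116 / 36 66 71 101 6 / 51 81 111 16 21

The 25 entries sum to 1400, so each line sums to 1400/5 = 280.
From row 2, 280 − (106 + 11 + 41 + 46) gives (2,5) = 76.
Row 4 needs 280; the known cells sum to 179, so (4,4) = 101.
Using column 1: 106 + (-4) + 36 + 51 + ? → (1,1) = 280 − 189 = 91.
Using column 4: 31 + 46 + 86 + 101 + ? → (5,4) = 280 − 264 = 16.
The remaining cell in main diagonal is (3,3) = 280 − 224 = 56.
Anti-diagonal must total 280; the given cells sum to 219, so (1,5) = 61.
Row 1 needs 280; the known cells sum to 184, so (1,2) = 96.
From column 3, 280 − (1 + 41 + 56 + 71) gives (5,3) = 111.
The remaining cell in column 5 is (3,5) = 280 − 164 = 116.
From row 3, 280 − (-4 + 56 + 86 + 116) gives (3,2) = 26.
Using row 5: 51 + 111 + 16 + 21 + ? → (5,2) = 280 − 199 = 81.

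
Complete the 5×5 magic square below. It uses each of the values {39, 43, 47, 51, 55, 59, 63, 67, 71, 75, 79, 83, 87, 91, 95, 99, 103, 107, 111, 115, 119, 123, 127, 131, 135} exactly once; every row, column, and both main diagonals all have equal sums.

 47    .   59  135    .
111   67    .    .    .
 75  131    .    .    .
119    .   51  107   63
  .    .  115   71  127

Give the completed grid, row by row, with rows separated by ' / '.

47 103 59 135 91 / 111 67 123 79 55 / 75 131 87 43 99 / 119 95 51 107 63 / 83 39 115 71 127

The 25 entries sum to 2175, so each line sums to 2175/5 = 435.
From row 4, 435 − (119 + 51 + 107 + 63) gives (4,2) = 95.
Column 1: 47 + 111 + 75 + 119 + ? = 435, so (5,1) = 83.
From main diagonal, 435 − (47 + 67 + 107 + 127) gives (3,3) = 87.
Row 5 must total 435; the given cells sum to 396, so (5,2) = 39.
Column 2: 67 + 131 + 95 + 39 + ? = 435, so (1,2) = 103.
From column 3, 435 − (59 + 87 + 51 + 115) gives (2,3) = 123.
Row 1 must total 435; the given cells sum to 344, so (1,5) = 91.
From anti-diagonal, 435 − (91 + 87 + 95 + 83) gives (2,4) = 79.
From row 2, 435 − (111 + 67 + 123 + 79) gives (2,5) = 55.
From column 4, 435 − (135 + 79 + 107 + 71) gives (3,4) = 43.
Using column 5: 91 + 55 + 63 + 127 + ? → (3,5) = 435 − 336 = 99.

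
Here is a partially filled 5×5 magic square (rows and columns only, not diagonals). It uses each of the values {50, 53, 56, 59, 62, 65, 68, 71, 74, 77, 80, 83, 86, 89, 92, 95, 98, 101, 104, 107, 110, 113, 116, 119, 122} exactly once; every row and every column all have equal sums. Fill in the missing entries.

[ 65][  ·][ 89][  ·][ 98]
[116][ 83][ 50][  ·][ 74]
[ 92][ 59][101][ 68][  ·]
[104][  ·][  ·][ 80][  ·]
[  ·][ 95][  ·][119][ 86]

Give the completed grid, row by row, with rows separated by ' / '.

65 122 89 56 98 / 116 83 50 107 74 / 92 59 101 68 110 / 104 71 113 80 62 / 53 95 77 119 86

The 25 entries sum to 2150, so each line sums to 2150/5 = 430.
Row 2: 116 + 83 + 50 + 74 + ? = 430, so (2,4) = 107.
The remaining cell in row 3 is (3,5) = 430 − 320 = 110.
Column 1 needs 430; the known cells sum to 377, so (5,1) = 53.
Using column 4: 107 + 68 + 80 + 119 + ? → (1,4) = 430 − 374 = 56.
Column 5 must total 430; the given cells sum to 368, so (4,5) = 62.
Row 1 must total 430; the given cells sum to 308, so (1,2) = 122.
From row 5, 430 − (53 + 95 + 119 + 86) gives (5,3) = 77.
Column 2: 122 + 83 + 59 + 95 + ? = 430, so (4,2) = 71.
Column 3: 89 + 50 + 101 + 77 + ? = 430, so (4,3) = 113.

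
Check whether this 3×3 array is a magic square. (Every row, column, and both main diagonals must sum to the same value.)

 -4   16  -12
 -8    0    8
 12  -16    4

Row 1: -4 + 16 + (-12) = 0.
Row 2: -8 + 0 + 8 = 0.
Row 3: 12 + (-16) + 4 = 0.
Column 1: -4 + (-8) + 12 = 0.
Column 2: 16 + 0 + (-16) = 0.
Column 3: -12 + 8 + 4 = 0.
Main diagonal: -4 + 0 + 4 = 0.
Anti-diagonal: -12 + 0 + 12 = 0.
All lines sum to 0.

Yes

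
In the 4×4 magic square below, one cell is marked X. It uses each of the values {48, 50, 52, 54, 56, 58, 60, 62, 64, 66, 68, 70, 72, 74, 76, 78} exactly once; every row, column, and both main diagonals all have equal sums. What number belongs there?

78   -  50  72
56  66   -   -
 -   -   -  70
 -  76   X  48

74

The 16 entries sum to 1008, so each line sums to 1008/4 = 252.
Row 1 needs 252; the known cells sum to 200, so (1,2) = 52.
Column 2 must total 252; the given cells sum to 194, so (3,2) = 58.
Column 4: 72 + 70 + 48 + ? = 252, so (2,4) = 62.
Main diagonal: 78 + 66 + 48 + ? = 252, so (3,3) = 60.
Row 2 needs 252; the known cells sum to 184, so (2,3) = 68.
Row 3 must total 252; the given cells sum to 188, so (3,1) = 64.
Column 1: 78 + 56 + 64 + ? = 252, so (4,1) = 54.
Column 3: 50 + 68 + 60 + ? = 252, so (4,3) = 74.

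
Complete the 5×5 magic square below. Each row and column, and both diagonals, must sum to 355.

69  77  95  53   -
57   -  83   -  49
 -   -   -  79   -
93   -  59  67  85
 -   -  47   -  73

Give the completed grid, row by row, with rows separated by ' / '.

The remaining cell in row 1 is (1,5) = 355 − 294 = 61.
Row 4 needs 355; the known cells sum to 304, so (4,2) = 51.
Using column 3: 95 + 83 + 59 + 47 + ? → (3,3) = 355 − 284 = 71.
From column 5, 355 − (61 + 49 + 85 + 73) gives (3,5) = 87.
Using main diagonal: 69 + 71 + 67 + 73 + ? → (2,2) = 355 − 280 = 75.
The remaining cell in row 2 is (2,4) = 355 − 264 = 91.
Using column 4: 53 + 91 + 79 + 67 + ? → (5,4) = 355 − 290 = 65.
Anti-diagonal: 61 + 91 + 71 + 51 + ? = 355, so (5,1) = 81.
Row 5 needs 355; the known cells sum to 266, so (5,2) = 89.
The remaining cell in column 1 is (3,1) = 355 − 300 = 55.
Using column 2: 77 + 75 + 51 + 89 + ? → (3,2) = 355 − 292 = 63.

69 77 95 53 61 / 57 75 83 91 49 / 55 63 71 79 87 / 93 51 59 67 85 / 81 89 47 65 73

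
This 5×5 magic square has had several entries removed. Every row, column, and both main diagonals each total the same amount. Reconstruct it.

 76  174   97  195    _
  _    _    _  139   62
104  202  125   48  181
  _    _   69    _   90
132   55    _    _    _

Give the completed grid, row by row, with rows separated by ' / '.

Row 3 is already complete: 104 + 202 + 125 + 48 + 181 = 660, so that is the magic constant.
Row 1 must total 660; the given cells sum to 542, so (1,5) = 118.
From column 5, 660 − (118 + 62 + 181 + 90) gives (5,5) = 209.
Using anti-diagonal: 118 + 139 + 125 + 132 + ? → (4,2) = 660 − 514 = 146.
From column 2, 660 − (174 + 202 + 146 + 55) gives (2,2) = 83.
The remaining cell in main diagonal is (4,4) = 660 − 493 = 167.
Row 4 needs 660; the known cells sum to 472, so (4,1) = 188.
Column 1 must total 660; the given cells sum to 500, so (2,1) = 160.
Column 4: 195 + 139 + 48 + 167 + ? = 660, so (5,4) = 111.
From row 2, 660 − (160 + 83 + 139 + 62) gives (2,3) = 216.
From row 5, 660 − (132 + 55 + 111 + 209) gives (5,3) = 153.

76 174 97 195 118 / 160 83 216 139 62 / 104 202 125 48 181 / 188 146 69 167 90 / 132 55 153 111 209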